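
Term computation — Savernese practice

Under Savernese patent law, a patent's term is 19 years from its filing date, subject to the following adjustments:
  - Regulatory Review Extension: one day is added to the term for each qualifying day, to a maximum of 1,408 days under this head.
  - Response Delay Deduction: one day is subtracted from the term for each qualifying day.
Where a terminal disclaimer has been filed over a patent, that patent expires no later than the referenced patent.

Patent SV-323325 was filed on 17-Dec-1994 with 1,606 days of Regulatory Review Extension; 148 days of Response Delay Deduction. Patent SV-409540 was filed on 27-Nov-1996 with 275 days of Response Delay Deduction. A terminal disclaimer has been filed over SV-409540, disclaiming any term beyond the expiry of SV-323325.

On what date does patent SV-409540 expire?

Natural term of SV-409540:
  Base: filing + 19 years → 27 November 2015.
  Response Delay Deduction: −275 days → 25 February 2015.
Expiry of referenced patent SV-323325:
  Base: filing + 19 years → 17 December 2013.
  Regulatory Review Extension: 1606 days claimed exceeds the 1408-day cap, so +1408 days → 25 October 2017.
  Response Delay Deduction: −148 days → 30 May 2017.
Terminal disclaimer: SV-409540 expires on the earlier of 25 February 2015 and 30 May 2017.

February 25, 2015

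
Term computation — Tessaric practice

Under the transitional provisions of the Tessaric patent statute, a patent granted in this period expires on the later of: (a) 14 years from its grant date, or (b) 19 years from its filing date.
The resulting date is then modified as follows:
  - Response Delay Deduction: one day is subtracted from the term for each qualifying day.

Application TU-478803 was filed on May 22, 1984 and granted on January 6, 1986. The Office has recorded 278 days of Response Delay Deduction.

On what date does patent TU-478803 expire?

(a) grant + 14 years → 6 January 2000.
(b) filing + 19 years → 22 May 2003.
Later of the two: 22 May 2003.
Response Delay Deduction: −278 days → 17 August 2002.

2002-08-17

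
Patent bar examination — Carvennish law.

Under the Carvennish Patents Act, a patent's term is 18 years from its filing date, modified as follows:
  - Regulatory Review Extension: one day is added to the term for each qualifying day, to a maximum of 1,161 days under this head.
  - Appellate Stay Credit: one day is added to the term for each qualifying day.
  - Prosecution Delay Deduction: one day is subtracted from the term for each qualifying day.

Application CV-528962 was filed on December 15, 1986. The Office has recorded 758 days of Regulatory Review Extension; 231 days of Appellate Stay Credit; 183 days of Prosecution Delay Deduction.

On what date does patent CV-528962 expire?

Base term: filing date + 18 years → 15 December 2004.
Regulatory Review Extension: 758 days (within the 1161-day cap) → +758 days → 12 January 2007.
Appellate Stay Credit: +231 days → 31 August 2007.
Prosecution Delay Deduction: −183 days → 1 March 2007.

2007-03-01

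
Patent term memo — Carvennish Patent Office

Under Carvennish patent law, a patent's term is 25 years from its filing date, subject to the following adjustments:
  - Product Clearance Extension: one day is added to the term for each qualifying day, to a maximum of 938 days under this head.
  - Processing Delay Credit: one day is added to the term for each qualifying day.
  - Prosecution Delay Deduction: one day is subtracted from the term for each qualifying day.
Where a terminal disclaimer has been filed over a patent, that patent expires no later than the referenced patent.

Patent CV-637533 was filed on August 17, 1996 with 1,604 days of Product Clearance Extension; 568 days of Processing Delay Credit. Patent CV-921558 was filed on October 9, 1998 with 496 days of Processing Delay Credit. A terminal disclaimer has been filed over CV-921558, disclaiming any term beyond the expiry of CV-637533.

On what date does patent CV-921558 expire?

February 16, 2025

Natural term of CV-921558:
  Base: filing + 25 years → 9 October 2023.
  Processing Delay Credit: +496 days → 16 February 2025.
Expiry of referenced patent CV-637533:
  Base: filing + 25 years → 17 August 2021.
  Product Clearance Extension: 1604 days claimed exceeds the 938-day cap, so +938 days → 12 March 2024.
  Processing Delay Credit: +568 days → 1 October 2025.
Terminal disclaimer: CV-921558 expires on the earlier of 16 February 2025 and 1 October 2025.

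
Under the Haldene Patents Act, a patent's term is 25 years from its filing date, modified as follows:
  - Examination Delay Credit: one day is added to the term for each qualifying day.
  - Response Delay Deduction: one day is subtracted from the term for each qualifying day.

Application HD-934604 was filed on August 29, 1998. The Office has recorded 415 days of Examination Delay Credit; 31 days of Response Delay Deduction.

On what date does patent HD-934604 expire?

2024-09-16

Base term: filing date + 25 years → 29 August 2023.
Examination Delay Credit: +415 days → 17 October 2024.
Response Delay Deduction: −31 days → 16 September 2024.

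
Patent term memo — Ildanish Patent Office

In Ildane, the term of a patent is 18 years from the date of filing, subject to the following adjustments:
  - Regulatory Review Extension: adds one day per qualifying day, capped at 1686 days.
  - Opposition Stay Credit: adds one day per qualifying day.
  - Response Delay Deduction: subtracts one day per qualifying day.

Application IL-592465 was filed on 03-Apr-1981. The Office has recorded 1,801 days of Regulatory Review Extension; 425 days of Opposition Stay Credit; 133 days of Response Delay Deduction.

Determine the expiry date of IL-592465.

Base term: filing date + 18 years → 3 April 1999.
Regulatory Review Extension: 1801 days claimed exceeds the 1686-day cap, so +1686 days → 14 November 2003.
Opposition Stay Credit: +425 days → 12 January 2005.
Response Delay Deduction: −133 days → 1 September 2004.

2004-09-01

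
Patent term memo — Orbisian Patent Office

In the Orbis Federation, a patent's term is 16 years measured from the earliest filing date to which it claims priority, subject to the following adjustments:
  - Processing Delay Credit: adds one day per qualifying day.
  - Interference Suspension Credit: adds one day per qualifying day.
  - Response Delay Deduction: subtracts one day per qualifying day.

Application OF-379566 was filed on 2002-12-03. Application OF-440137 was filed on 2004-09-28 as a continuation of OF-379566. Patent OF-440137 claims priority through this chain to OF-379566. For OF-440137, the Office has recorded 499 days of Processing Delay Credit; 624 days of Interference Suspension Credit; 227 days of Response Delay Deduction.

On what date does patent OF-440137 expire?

Earliest priority filing: 3 December 2002.
Base term: 3 December 2002 + 16 years → 3 December 2018.
Processing Delay Credit: +499 days → 15 April 2020.
Interference Suspension Credit: +624 days → 30 December 2021.
Response Delay Deduction: −227 days → 17 May 2021.

May 17, 2021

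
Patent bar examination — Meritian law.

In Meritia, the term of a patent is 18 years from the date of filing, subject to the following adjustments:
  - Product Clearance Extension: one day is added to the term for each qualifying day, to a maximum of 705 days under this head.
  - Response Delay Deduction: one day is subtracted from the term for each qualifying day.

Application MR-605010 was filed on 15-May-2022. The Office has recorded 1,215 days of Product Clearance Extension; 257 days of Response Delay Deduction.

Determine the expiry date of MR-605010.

Base term: filing date + 18 years → 15 May 2040.
Product Clearance Extension: 1215 days claimed exceeds the 705-day cap, so +705 days → 20 April 2042.
Response Delay Deduction: −257 days → 6 August 2041.

2041-08-06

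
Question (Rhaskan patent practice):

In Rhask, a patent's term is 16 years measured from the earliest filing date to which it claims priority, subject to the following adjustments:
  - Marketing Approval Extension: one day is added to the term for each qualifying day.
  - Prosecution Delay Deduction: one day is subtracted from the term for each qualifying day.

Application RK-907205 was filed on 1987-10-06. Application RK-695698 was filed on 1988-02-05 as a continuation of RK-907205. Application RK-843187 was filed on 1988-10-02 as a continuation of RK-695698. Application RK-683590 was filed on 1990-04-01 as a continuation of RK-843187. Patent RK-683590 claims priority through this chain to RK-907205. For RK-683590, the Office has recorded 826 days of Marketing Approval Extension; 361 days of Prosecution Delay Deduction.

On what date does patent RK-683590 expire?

2005-01-13

Earliest priority filing: 6 October 1987.
Base term: 6 October 1987 + 16 years → 6 October 2003.
Marketing Approval Extension: +826 days → 9 January 2006.
Prosecution Delay Deduction: −361 days → 13 January 2005.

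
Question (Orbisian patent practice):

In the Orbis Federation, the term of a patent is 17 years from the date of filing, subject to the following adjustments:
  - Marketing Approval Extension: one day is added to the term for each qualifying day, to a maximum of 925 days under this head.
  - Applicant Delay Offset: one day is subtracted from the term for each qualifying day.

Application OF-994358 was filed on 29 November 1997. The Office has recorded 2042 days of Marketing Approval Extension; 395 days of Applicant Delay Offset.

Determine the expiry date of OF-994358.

Base term: filing date + 17 years → 29 November 2014.
Marketing Approval Extension: 2042 days claimed exceeds the 925-day cap, so +925 days → 11 June 2017.
Applicant Delay Offset: −395 days → 12 May 2016.

May 12, 2016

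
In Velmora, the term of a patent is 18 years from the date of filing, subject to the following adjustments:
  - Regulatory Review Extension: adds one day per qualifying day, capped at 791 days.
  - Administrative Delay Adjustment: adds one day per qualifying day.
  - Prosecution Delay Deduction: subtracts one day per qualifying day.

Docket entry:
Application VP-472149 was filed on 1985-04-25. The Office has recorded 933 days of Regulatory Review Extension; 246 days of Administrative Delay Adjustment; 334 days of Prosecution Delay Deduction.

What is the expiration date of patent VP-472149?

Base term: filing date + 18 years → 25 April 2003.
Regulatory Review Extension: 933 days claimed exceeds the 791-day cap, so +791 days → 24 June 2005.
Administrative Delay Adjustment: +246 days → 25 February 2006.
Prosecution Delay Deduction: −334 days → 28 March 2005.

2005-03-28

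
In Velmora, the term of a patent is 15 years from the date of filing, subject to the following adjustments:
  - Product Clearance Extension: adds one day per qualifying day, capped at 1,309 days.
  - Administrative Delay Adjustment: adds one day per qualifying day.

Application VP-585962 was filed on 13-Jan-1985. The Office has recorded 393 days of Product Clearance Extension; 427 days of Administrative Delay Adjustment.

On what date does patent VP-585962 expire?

Base term: filing date + 15 years → 13 January 2000.
Product Clearance Extension: 393 days (within the 1309-day cap) → +393 days → 9 February 2001.
Administrative Delay Adjustment: +427 days → 12 April 2002.

2002-04-12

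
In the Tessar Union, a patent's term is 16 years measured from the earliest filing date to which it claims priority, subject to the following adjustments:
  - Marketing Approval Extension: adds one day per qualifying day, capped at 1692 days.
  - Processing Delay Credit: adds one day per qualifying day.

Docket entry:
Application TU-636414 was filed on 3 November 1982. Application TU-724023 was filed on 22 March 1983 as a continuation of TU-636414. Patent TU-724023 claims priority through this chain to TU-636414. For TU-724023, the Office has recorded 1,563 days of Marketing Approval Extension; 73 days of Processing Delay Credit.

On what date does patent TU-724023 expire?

2003-04-27

Earliest priority filing: 3 November 1982.
Base term: 3 November 1982 + 16 years → 3 November 1998.
Marketing Approval Extension: 1563 days (within the 1692-day cap) → +1563 days → 13 February 2003.
Processing Delay Credit: +73 days → 27 April 2003.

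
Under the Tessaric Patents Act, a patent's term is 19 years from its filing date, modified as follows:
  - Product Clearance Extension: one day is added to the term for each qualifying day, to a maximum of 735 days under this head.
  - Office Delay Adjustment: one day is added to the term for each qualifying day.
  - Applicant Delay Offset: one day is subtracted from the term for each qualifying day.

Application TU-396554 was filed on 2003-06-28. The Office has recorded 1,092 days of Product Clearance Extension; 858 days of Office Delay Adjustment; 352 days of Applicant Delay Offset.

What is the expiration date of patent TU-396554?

Base term: filing date + 19 years → 28 June 2022.
Product Clearance Extension: 1092 days claimed exceeds the 735-day cap, so +735 days → 2 July 2024.
Office Delay Adjustment: +858 days → 7 November 2026.
Applicant Delay Offset: −352 days → 20 November 2025.

2025-11-20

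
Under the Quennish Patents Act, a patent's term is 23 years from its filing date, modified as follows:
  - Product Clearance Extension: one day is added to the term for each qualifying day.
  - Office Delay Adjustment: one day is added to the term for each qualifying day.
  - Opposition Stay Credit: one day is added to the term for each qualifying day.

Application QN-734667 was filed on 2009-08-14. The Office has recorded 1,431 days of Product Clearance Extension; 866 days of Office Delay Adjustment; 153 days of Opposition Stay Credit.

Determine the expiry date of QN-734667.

2039-04-30

Base term: filing date + 23 years → 14 August 2032.
Product Clearance Extension: +1431 days → 15 July 2036.
Office Delay Adjustment: +866 days → 28 November 2038.
Opposition Stay Credit: +153 days → 30 April 2039.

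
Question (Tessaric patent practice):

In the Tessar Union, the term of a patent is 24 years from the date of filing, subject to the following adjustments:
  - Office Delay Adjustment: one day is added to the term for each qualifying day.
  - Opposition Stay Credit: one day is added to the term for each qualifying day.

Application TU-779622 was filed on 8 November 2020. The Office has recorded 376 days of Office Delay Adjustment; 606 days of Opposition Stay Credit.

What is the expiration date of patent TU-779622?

Base term: filing date + 24 years → 8 November 2044.
Office Delay Adjustment: +376 days → 19 November 2045.
Opposition Stay Credit: +606 days → 18 July 2047.

July 18, 2047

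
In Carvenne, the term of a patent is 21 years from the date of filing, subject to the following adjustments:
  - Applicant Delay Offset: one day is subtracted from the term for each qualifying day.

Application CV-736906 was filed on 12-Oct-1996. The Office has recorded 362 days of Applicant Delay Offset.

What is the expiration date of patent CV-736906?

Base term: filing date + 21 years → 12 October 2017.
Applicant Delay Offset: −362 days → 15 October 2016.

2016-10-15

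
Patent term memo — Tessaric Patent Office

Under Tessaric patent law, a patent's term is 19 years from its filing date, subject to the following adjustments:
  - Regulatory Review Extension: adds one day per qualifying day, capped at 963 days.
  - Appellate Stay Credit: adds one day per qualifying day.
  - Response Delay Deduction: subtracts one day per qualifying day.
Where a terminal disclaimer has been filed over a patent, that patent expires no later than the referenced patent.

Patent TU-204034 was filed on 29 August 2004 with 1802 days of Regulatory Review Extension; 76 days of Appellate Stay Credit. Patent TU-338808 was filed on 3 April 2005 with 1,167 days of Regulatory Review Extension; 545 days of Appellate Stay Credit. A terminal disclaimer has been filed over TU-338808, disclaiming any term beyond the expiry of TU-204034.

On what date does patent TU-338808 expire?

Natural term of TU-338808:
  Base: filing + 19 years → 3 April 2024.
  Regulatory Review Extension: 1167 days claimed exceeds the 963-day cap, so +963 days → 22 November 2026.
  Appellate Stay Credit: +545 days → 20 May 2028.
Expiry of referenced patent TU-204034:
  Base: filing + 19 years → 29 August 2023.
  Regulatory Review Extension: 1802 days claimed exceeds the 963-day cap, so +963 days → 18 April 2026.
  Appellate Stay Credit: +76 days → 3 July 2026.
Terminal disclaimer: TU-338808 expires on the earlier of 20 May 2028 and 3 July 2026.

July 3, 2026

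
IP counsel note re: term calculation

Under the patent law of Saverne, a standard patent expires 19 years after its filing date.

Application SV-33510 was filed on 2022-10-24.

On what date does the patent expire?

2041-10-24

Filing date + 19 years → 24 October 2041.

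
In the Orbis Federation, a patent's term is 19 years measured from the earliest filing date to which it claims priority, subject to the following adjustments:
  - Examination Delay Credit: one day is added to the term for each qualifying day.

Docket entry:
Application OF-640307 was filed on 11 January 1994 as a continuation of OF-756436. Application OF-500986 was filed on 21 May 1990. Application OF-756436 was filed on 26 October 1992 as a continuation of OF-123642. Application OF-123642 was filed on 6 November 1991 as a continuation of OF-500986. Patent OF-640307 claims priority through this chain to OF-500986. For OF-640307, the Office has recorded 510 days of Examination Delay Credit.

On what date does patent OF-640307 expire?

Earliest priority filing: 21 May 1990.
Base term: 21 May 1990 + 19 years → 21 May 2009.
Examination Delay Credit: +510 days → 13 October 2010.

October 13, 2010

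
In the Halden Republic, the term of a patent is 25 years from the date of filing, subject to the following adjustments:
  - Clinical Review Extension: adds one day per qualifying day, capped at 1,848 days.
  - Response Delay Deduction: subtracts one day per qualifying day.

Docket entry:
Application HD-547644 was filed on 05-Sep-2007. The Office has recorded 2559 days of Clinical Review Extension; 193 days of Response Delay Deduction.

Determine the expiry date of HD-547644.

Base term: filing date + 25 years → 5 September 2032.
Clinical Review Extension: 2559 days claimed exceeds the 1848-day cap, so +1848 days → 27 September 2037.
Response Delay Deduction: −193 days → 18 March 2037.

2037-03-18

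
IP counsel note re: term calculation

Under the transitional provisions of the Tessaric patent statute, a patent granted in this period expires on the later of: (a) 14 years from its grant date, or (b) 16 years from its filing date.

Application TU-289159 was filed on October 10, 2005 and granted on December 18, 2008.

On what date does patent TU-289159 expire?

December 18, 2022

(a) grant + 14 years → 18 December 2022.
(b) filing + 16 years → 10 October 2021.
Later of the two: 18 December 2022.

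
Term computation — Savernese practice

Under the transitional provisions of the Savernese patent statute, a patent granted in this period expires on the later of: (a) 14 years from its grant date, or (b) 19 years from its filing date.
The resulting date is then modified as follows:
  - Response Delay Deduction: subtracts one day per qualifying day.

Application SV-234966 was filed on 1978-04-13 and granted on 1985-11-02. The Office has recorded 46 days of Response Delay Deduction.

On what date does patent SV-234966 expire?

September 17, 1999

(a) grant + 14 years → 2 November 1999.
(b) filing + 19 years → 13 April 1997.
Later of the two: 2 November 1999.
Response Delay Deduction: −46 days → 17 September 1999.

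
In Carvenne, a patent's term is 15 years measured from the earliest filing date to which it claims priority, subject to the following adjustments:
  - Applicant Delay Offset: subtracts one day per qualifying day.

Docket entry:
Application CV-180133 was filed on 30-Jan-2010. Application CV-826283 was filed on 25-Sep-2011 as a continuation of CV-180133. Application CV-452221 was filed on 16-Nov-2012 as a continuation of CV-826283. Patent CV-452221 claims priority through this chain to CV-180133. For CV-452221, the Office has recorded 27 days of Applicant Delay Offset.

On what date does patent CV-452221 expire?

Earliest priority filing: 30 January 2010.
Base term: 30 January 2010 + 15 years → 30 January 2025.
Applicant Delay Offset: −27 days → 3 January 2025.

January 3, 2025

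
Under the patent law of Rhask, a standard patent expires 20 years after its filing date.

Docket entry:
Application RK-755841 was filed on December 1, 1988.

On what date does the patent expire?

Filing date + 20 years → 1 December 2008.

2008-12-01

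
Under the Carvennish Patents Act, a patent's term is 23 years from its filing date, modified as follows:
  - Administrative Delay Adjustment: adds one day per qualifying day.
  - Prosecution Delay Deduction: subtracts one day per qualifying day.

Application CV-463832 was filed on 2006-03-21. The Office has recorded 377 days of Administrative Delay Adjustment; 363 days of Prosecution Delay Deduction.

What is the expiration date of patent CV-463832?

April 4, 2029

Base term: filing date + 23 years → 21 March 2029.
Administrative Delay Adjustment: +377 days → 2 April 2030.
Prosecution Delay Deduction: −363 days → 4 April 2029.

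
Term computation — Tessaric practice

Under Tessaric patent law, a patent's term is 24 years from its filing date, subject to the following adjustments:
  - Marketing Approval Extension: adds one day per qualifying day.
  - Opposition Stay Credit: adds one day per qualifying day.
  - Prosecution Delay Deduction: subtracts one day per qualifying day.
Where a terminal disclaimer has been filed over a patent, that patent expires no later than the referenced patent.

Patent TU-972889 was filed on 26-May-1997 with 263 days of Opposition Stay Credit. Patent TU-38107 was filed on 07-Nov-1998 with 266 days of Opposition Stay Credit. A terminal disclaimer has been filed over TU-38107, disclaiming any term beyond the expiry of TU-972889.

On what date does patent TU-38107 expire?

Natural term of TU-38107:
  Base: filing + 24 years → 7 November 2022.
  Opposition Stay Credit: +266 days → 31 July 2023.
Expiry of referenced patent TU-972889:
  Base: filing + 24 years → 26 May 2021.
  Opposition Stay Credit: +263 days → 13 February 2022.
Terminal disclaimer: TU-38107 expires on the earlier of 31 July 2023 and 13 February 2022.

February 13, 2022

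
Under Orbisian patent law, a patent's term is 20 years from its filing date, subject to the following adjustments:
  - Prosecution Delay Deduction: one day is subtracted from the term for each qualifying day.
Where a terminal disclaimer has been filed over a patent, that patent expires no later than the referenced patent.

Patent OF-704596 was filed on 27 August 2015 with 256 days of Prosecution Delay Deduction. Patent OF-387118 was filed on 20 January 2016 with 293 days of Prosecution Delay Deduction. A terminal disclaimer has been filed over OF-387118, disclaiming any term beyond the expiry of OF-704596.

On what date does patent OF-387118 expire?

December 14, 2034

Natural term of OF-387118:
  Base: filing + 20 years → 20 January 2036.
  Prosecution Delay Deduction: −293 days → 2 April 2035.
Expiry of referenced patent OF-704596:
  Base: filing + 20 years → 27 August 2035.
  Prosecution Delay Deduction: −256 days → 14 December 2034.
Terminal disclaimer: OF-387118 expires on the earlier of 2 April 2035 and 14 December 2034.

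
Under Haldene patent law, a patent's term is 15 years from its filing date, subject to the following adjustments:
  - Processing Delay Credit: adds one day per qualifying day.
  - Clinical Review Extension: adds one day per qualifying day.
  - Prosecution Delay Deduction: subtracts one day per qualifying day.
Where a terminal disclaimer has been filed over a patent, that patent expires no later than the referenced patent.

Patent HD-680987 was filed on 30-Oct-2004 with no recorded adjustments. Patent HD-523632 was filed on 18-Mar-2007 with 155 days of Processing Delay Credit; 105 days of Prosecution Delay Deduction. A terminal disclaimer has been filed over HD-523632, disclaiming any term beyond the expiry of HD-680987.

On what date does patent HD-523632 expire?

Natural term of HD-523632:
  Base: filing + 15 years → 18 March 2022.
  Processing Delay Credit: +155 days → 20 August 2022.
  Prosecution Delay Deduction: −105 days → 7 May 2022.
Expiry of referenced patent HD-680987:
  Base: filing + 15 years → 30 October 2019.
Terminal disclaimer: HD-523632 expires on the earlier of 7 May 2022 and 30 October 2019.

2019-10-30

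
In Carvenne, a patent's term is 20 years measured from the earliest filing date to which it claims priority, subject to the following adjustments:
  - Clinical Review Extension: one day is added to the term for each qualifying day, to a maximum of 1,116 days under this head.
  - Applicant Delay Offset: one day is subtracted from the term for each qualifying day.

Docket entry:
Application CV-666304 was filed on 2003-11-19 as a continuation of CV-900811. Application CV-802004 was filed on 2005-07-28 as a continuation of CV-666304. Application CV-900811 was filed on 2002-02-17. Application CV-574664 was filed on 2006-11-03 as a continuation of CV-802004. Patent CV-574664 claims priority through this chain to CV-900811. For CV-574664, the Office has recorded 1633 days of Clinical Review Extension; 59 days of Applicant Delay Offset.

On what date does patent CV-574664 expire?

Earliest priority filing: 17 February 2002.
Base term: 17 February 2002 + 20 years → 17 February 2022.
Clinical Review Extension: 1633 days claimed exceeds the 1116-day cap, so +1116 days → 9 March 2025.
Applicant Delay Offset: −59 days → 9 January 2025.

2025-01-09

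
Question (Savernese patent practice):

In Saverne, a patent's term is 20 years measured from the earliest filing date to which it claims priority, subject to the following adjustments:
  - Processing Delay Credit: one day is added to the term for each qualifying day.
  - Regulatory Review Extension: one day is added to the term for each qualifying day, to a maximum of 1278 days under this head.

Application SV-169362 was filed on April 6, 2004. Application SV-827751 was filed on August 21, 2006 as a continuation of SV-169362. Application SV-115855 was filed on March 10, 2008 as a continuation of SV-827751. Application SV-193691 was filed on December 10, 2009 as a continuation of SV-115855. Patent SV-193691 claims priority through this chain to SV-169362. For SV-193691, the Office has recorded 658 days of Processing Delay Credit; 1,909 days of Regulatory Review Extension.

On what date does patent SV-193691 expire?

2029-07-25

Earliest priority filing: 6 April 2004.
Base term: 6 April 2004 + 20 years → 6 April 2024.
Processing Delay Credit: +658 days → 24 January 2026.
Regulatory Review Extension: 1909 days claimed exceeds the 1278-day cap, so +1278 days → 25 July 2029.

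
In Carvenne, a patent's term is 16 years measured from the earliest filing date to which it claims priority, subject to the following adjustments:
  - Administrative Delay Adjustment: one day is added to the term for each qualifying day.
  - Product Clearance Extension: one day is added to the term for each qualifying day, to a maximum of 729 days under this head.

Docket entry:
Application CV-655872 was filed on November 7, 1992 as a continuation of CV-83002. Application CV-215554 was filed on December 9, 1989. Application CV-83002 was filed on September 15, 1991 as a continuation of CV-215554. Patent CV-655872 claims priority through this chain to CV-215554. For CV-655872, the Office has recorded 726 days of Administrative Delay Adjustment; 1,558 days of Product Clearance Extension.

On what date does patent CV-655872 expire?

December 3, 2009

Earliest priority filing: 9 December 1989.
Base term: 9 December 1989 + 16 years → 9 December 2005.
Administrative Delay Adjustment: +726 days → 5 December 2007.
Product Clearance Extension: 1558 days claimed exceeds the 729-day cap, so +729 days → 3 December 2009.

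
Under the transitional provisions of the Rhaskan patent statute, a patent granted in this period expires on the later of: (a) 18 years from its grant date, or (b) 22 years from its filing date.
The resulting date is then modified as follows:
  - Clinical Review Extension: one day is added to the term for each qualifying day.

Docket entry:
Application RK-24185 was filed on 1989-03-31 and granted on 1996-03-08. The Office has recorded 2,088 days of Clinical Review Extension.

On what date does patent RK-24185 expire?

2019-11-25

(a) grant + 18 years → 8 March 2014.
(b) filing + 22 years → 31 March 2011.
Later of the two: 8 March 2014.
Clinical Review Extension: +2088 days → 25 November 2019.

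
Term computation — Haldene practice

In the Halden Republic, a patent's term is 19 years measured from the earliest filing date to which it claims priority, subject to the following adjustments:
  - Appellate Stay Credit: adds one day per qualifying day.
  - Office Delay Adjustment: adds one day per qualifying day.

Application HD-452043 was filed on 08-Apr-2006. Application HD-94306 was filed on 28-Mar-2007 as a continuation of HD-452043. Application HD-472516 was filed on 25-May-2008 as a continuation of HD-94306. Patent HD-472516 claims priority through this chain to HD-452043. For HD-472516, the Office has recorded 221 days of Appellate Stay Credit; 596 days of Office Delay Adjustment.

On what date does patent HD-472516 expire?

Earliest priority filing: 8 April 2006.
Base term: 8 April 2006 + 19 years → 8 April 2025.
Appellate Stay Credit: +221 days → 15 November 2025.
Office Delay Adjustment: +596 days → 4 July 2027.

2027-07-04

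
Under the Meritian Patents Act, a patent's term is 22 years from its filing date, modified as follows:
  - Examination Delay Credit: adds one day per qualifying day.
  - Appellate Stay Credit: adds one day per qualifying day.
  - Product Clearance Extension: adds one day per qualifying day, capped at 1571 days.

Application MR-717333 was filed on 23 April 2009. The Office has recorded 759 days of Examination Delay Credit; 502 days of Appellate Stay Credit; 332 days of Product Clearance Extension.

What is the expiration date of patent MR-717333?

2035-09-02

Base term: filing date + 22 years → 23 April 2031.
Examination Delay Credit: +759 days → 21 May 2033.
Appellate Stay Credit: +502 days → 5 October 2034.
Product Clearance Extension: 332 days (within the 1571-day cap) → +332 days → 2 September 2035.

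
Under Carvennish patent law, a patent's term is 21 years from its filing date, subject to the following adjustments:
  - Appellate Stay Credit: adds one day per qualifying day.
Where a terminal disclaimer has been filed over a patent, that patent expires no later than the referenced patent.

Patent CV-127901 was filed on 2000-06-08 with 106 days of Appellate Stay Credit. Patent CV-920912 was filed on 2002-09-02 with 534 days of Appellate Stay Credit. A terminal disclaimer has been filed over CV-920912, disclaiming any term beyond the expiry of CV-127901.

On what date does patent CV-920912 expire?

Natural term of CV-920912:
  Base: filing + 21 years → 2 September 2023.
  Appellate Stay Credit: +534 days → 17 February 2025.
Expiry of referenced patent CV-127901:
  Base: filing + 21 years → 8 June 2021.
  Appellate Stay Credit: +106 days → 22 September 2021.
Terminal disclaimer: CV-920912 expires on the earlier of 17 February 2025 and 22 September 2021.

September 22, 2021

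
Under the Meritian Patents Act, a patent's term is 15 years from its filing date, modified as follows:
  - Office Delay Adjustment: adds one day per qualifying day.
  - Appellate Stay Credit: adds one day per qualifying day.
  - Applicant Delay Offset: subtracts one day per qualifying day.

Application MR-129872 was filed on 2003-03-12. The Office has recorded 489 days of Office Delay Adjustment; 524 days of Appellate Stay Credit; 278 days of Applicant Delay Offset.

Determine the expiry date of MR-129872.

Base term: filing date + 15 years → 12 March 2018.
Office Delay Adjustment: +489 days → 14 July 2019.
Appellate Stay Credit: +524 days → 19 December 2020.
Applicant Delay Offset: −278 days → 16 March 2020.

March 16, 2020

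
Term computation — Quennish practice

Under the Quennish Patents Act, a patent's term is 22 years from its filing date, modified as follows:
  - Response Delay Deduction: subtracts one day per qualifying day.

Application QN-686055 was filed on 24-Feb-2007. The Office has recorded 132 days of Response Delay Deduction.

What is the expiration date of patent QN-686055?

October 15, 2028

Base term: filing date + 22 years → 24 February 2029.
Response Delay Deduction: −132 days → 15 October 2028.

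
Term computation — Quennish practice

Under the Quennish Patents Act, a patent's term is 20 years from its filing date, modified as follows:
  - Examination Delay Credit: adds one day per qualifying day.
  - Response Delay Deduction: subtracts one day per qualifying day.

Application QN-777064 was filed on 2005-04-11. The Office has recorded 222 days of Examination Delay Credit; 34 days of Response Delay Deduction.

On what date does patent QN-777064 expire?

Base term: filing date + 20 years → 11 April 2025.
Examination Delay Credit: +222 days → 19 November 2025.
Response Delay Deduction: −34 days → 16 October 2025.

October 16, 2025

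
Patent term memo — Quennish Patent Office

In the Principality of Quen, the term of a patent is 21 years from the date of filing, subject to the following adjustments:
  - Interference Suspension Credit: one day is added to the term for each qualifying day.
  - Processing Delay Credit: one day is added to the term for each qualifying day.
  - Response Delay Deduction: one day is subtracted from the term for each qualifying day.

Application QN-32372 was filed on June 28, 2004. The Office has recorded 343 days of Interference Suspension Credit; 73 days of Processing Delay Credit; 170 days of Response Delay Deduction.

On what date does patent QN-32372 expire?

2026-03-01

Base term: filing date + 21 years → 28 June 2025.
Interference Suspension Credit: +343 days → 6 June 2026.
Processing Delay Credit: +73 days → 18 August 2026.
Response Delay Deduction: −170 days → 1 March 2026.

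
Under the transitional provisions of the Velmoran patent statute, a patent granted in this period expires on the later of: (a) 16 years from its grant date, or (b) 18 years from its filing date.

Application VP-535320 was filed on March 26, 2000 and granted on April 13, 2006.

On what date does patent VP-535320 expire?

April 13, 2022

(a) grant + 16 years → 13 April 2022.
(b) filing + 18 years → 26 March 2018.
Later of the two: 13 April 2022.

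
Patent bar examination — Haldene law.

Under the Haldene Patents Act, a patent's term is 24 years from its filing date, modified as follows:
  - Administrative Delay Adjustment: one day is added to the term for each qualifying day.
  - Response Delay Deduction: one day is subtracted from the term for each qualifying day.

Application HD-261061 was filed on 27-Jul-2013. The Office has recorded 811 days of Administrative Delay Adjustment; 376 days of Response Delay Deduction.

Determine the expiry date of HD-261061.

Base term: filing date + 24 years → 27 July 2037.
Administrative Delay Adjustment: +811 days → 16 October 2039.
Response Delay Deduction: −376 days → 5 October 2038.

October 5, 2038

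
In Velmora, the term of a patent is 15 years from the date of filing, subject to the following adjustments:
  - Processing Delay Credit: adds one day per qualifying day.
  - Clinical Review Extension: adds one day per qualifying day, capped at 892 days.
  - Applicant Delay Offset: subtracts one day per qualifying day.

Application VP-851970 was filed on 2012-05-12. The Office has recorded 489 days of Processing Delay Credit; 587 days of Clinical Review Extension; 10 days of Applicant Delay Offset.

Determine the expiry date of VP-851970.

Base term: filing date + 15 years → 12 May 2027.
Processing Delay Credit: +489 days → 12 September 2028.
Clinical Review Extension: 587 days (within the 892-day cap) → +587 days → 22 April 2030.
Applicant Delay Offset: −10 days → 12 April 2030.

2030-04-12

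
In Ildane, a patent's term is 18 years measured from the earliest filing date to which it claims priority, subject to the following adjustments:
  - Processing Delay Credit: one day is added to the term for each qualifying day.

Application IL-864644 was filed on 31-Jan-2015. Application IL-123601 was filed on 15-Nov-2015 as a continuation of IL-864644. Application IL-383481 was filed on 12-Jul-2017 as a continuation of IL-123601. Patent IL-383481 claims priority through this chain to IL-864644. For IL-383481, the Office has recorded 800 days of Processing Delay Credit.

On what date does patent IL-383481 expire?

Earliest priority filing: 31 January 2015.
Base term: 31 January 2015 + 18 years → 31 January 2033.
Processing Delay Credit: +800 days → 11 April 2035.

2035-04-11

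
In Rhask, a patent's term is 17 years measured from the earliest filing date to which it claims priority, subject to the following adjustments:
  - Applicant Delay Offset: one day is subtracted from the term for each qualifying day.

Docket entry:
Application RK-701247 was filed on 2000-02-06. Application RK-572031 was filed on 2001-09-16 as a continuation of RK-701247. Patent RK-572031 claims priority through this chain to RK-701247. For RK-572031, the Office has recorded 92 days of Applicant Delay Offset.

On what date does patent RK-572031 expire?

November 6, 2016

Earliest priority filing: 6 February 2000.
Base term: 6 February 2000 + 17 years → 6 February 2017.
Applicant Delay Offset: −92 days → 6 November 2016.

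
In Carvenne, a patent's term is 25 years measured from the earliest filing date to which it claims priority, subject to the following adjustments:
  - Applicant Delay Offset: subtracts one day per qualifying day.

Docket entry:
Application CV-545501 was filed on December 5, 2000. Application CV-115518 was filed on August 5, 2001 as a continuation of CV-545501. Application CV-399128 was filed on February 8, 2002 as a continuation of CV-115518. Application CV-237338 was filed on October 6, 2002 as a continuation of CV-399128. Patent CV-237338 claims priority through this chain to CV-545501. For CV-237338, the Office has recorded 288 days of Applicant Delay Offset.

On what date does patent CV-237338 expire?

Earliest priority filing: 5 December 2000.
Base term: 5 December 2000 + 25 years → 5 December 2025.
Applicant Delay Offset: −288 days → 20 February 2025.

February 20, 2025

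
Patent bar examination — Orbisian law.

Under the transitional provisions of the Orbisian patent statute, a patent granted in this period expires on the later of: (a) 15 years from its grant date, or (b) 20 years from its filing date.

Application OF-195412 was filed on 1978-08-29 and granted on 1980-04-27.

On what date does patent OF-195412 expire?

1998-08-29

(a) grant + 15 years → 27 April 1995.
(b) filing + 20 years → 29 August 1998.
Later of the two: 29 August 1998.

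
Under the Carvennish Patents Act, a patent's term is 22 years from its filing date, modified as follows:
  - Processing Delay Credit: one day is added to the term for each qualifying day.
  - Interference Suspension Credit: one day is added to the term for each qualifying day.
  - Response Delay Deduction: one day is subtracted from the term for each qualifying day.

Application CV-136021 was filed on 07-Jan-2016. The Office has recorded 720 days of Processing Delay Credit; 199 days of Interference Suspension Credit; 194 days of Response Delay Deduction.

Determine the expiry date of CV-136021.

January 2, 2040

Base term: filing date + 22 years → 7 January 2038.
Processing Delay Credit: +720 days → 28 December 2039.
Interference Suspension Credit: +199 days → 14 July 2040.
Response Delay Deduction: −194 days → 2 January 2040.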